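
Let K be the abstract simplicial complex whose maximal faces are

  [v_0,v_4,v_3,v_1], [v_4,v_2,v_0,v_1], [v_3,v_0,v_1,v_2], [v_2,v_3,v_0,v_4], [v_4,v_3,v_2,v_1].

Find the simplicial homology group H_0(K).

H_0 ≅ Z.

Take the total order v_0 < v_1 < v_2 < v_3 < v_4 on the vertex set. Then K (dimension 3) consists of the simplices:

  0-simplices (5): [v_0], [v_1], [v_2], [v_3], [v_4]
  1-simplices (10): [v_0,v_1], [v_0,v_2], [v_0,v_3], [v_0,v_4], [v_1,v_2], [v_1,v_3], [v_1,v_4], [v_2,v_3], [v_2,v_4], [v_3,v_4]
  2-simplices (10): [v_0,v_1,v_2], [v_0,v_1,v_3], [v_0,v_1,v_4], [v_0,v_2,v_3], [v_0,v_2,v_4], [v_0,v_3,v_4], [v_1,v_2,v_3], [v_1,v_2,v_4], [v_1,v_3,v_4], [v_2,v_3,v_4]
  3-simplices (5): [v_0,v_1,v_2,v_3], [v_0,v_1,v_2,v_4], [v_0,v_1,v_3,v_4], [v_0,v_2,v_3,v_4], [v_1,v_2,v_3,v_4]

so the chain groups are C_0 ≅ Z^5, C_1 ≅ Z^10, C_2 ≅ Z^10, C_3 ≅ Z^5.

The boundary map ∂_1: C_1 → C_0 sends each edge [p,q] (with p < q) to q − p.
The 5×10 boundary matrix has rank 4 and Smith normal form diag(1,1,1,1).

∂_2: C_2 → C_1 sends each 2-simplex [p,q,r] to [q,r] − [p,r] + [p,q]. For instance
  ∂[v_0,v_2,v_3] = [v_2,v_3] − [v_0,v_3] + [v_0,v_2],
  ∂[v_0,v_3,v_4] = [v_3,v_4] − [v_0,v_4] + [v_0,v_3].
The resulting 10×10 matrix has rank 6, and its Smith normal form has invariant factors (1,1,1,1,1,1).

∂_3: C_3 → C_2 sends each 3-simplex σ to the alternating sum Σ_i (−1)^i (σ with its i-th vertex removed). For instance
  ∂[v_1,v_2,v_3,v_4] = [v_2,v_3,v_4] − [v_1,v_3,v_4] + [v_1,v_2,v_4] − [v_1,v_2,v_3],
  ∂[v_0,v_2,v_3,v_4] = [v_2,v_3,v_4] − [v_0,v_3,v_4] + [v_0,v_2,v_4] − [v_0,v_2,v_3].
This gives a 10×5 integer matrix of rank 4; reducing to Smith normal form yields diagonal entries (1,1,1,1).

Computing H_k = (kernel of ∂_k) / (image of ∂_{k+1}):

  H_0: rank C_0 − rank ∂_1 = 5 − 4 = 1, and the invariant factors of ∂_1 are all 1, so H_0 ≅ Z.

(K is a triangulation of the 3-sphere S^3.)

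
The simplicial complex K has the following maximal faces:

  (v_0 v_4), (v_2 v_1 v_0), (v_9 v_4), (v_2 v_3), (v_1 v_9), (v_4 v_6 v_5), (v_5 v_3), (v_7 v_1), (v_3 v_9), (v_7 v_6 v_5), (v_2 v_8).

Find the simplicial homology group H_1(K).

K has 10 vertices, 16 edges, 3 triangles.
rank ∂_1 = 9, rank ∂_2 = 3 ⇒ b_1 = 16 − 9 − 3 = 4; all invariant factors of ∂_2 are 1 so no torsion. So H_1 ≅ Z^4.

H_1 = Z^4.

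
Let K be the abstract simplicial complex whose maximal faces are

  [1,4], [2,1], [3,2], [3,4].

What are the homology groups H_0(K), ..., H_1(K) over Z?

H_0 ≅ Z,  H_1 ≅ Z.

Order the vertices as 1 < 2 < 3 < 4. Listing each simplex with vertices in this order, K has dimension 1 with simplices:

  0-simplices (4): [1], [2], [3], [4]
  1-simplices (4): [1,2], [1,4], [2,3], [3,4]

Hence C_0 ≅ Z^4, C_1 ≅ Z^4.

Boundary ∂_1: C_1 → C_0 is given by ∂[p,q] = [q] − [p].
The resulting 4×4 matrix has rank 3, and its Smith normal form has invariant factors (1,1,1).

Now H_k = ker ∂_k / im ∂_{k+1}, so:

  H_0: rank C_0 − rank ∂_1 = 4 − 3 = 1, and the invariant factors of ∂_1 are all 1, so H_0 ≅ Z.
  H_1: rank ker ∂_1 − rank ∂_2 = (4 − 3) − 0 = 1, and there is no ∂_2, so H_1 ≅ Z.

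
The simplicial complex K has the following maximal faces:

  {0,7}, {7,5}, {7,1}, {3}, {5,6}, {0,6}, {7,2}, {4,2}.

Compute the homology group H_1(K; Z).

H_1 = Z.

We work with the vertex ordering 0 < 1 < 2 < 3 < 4 < 5 < 6 < 7. The simplices of K, each written with vertices in increasing order, are:

  0-simplices (8): [0], [1], [2], [3], [4], [5], [6], [7]
  1-simplices (7): [0,6], [0,7], [1,7], [2,4], [2,7], [5,6], [5,7]

so the chain groups are C_0 ≅ Z^8, C_1 ≅ Z^7.

∂_1: C_1 → C_0 sends each edge [p,q] (with p < q) to q − p. For instance
  ∂[2,4] = [4] − [2].
The resulting 8×7 matrix has rank 6, and its Smith normal form has invariant factors (1,1,1,1,1,1).

Computing H_k = (kernel of ∂_k) / (image of ∂_{k+1}):

  H_1: rank ker ∂_1 − rank ∂_2 = (7 − 6) − 0 = 1, and there is no ∂_2, so H_1 ≅ Z.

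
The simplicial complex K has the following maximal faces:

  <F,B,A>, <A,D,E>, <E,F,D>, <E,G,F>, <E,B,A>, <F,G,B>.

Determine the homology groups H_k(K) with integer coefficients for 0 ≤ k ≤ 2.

Order the vertices as A < B < D < E < F < G. Listing each simplex with vertices in this order, K has dimension 2 with simplices:

  0-simplices (6): A, B, D, E, F, G
  1-simplices (12): AB, AD, AE, AF, BE, BF, BG, DE, DF, EF, EG, FG
  2-simplices (6): ABE, ABF, ADE, BFG, DEF, EFG

Hence C_0 ≅ Z^6, C_1 ≅ Z^12, C_2 ≅ Z^6.

Boundary ∂_1: C_1 → C_0 sends each edge [p,q] (with p < q) to q − p. For instance
  ∂DF = F − D.
The 6×12 boundary matrix has rank 5 and Smith normal form diag(1,1,1,1,1).

Boundary ∂_2: C_2 → C_1 sends each 2-simplex [p,q,r] to [q,r] − [p,r] + [p,q]. For instance
  ∂ADE = DE − AE + AD,
  ∂ABE = BE − AE + AB.
The resulting 12×6 matrix has rank 6, and its Smith normal form has invariant factors (1,1,1,1,1,1).

From H_k ≅ ker(∂_k) / im(∂_{k+1}) we obtain:

  H_0: rank C_0 − rank ∂_1 = 6 − 5 = 1, and the invariant factors of ∂_1 are all 1, so H_0 ≅ Z.
  H_1: rank ker ∂_1 − rank ∂_2 = (12 − 5) − 6 = 1, and the invariant factors of ∂_2 are all 1, so H_1 ≅ Z.
  H_2: rank ker ∂_2 − rank ∂_3 = (6 − 6) − 0 = 0, and there is no ∂_3, so H_2 ≅ 0.

As a check, the Euler characteristic is 6 − 12 + 6 = 0, which agrees with 1 − 1 + 0 = 0.

H_0 = Z,  H_1 = Z,  H_2 = 0.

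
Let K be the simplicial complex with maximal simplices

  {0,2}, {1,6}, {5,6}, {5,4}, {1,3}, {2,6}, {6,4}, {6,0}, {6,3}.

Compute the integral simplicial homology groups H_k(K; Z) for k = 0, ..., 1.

Take the total order 0 < 1 < 2 < 3 < 4 < 5 < 6 on the vertex set. Then K (dimension 1) consists of the simplices:

  0-simplices (7): [0], [1], [2], [3], [4], [5], [6]
  1-simplices (9): [0,2], [0,6], [1,3], [1,6], [2,6], [3,6], [4,5], [4,6], [5,6]

so the chain groups are C_0 ≅ Z^7, C_1 ≅ Z^9.

The boundary map ∂_1: C_1 → C_0 sends each edge [p,q] (with p < q) to q − p.
This gives a 7×9 integer matrix of rank 6; reducing to Smith normal form yields diagonal entries (1,1,1,1,1,1).

From H_k ≅ ker(∂_k) / im(∂_{k+1}) we obtain:

  H_0: rank C_0 − rank ∂_1 = 7 − 6 = 1, and the invariant factors of ∂_1 are all 1, so H_0 ≅ Z.
  H_1: rank ker ∂_1 − rank ∂_2 = (9 − 6) − 0 = 3, and there is no ∂_2, so H_1 ≅ Z^3.

H_0 = Z,  H_1 = Z^3.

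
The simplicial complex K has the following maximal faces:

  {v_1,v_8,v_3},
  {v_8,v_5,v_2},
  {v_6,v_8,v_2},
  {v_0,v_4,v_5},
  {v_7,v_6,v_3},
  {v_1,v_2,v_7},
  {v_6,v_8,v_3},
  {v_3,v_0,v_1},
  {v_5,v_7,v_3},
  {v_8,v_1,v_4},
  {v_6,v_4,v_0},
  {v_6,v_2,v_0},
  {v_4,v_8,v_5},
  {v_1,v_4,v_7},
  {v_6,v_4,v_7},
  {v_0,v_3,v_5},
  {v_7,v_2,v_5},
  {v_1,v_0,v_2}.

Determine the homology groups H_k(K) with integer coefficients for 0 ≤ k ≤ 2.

Fix the vertex order v_0 < v_1 < v_2 < v_3 < v_4 < v_5 < v_6 < v_7 < v_8 and write every simplex with vertices in increasing order. Then dim K = 2 and the simplices of K are:

  0-simplices (9): [v_0], [v_1], [v_2], [v_3], [v_4], [v_5], [v_6], [v_7], [v_8]
  1-simplices (27): (27 of them)
  2-simplices (18): (18 of them)

so the chain groups are C_0 ≅ Z^9, C_1 ≅ Z^27, C_2 ≅ Z^18.

The boundary map ∂_1: C_1 → C_0 is given by ∂[p,q] = [q] − [p]. For instance
  ∂[v_0,v_4] = [v_4] − [v_0].
The resulting 9×27 matrix has rank 8, and its Smith normal form has invariant factors (1,1,1,1,1,1,1,1).

Boundary ∂_2: C_2 → C_1 acts by ∂[p,q,r] = [q,r] − [p,r] + [p,q]. For instance
  ∂[v_0,v_2,v_6] = [v_2,v_6] − [v_0,v_6] + [v_0,v_2],
  ∂[v_3,v_6,v_8] = [v_6,v_8] − [v_3,v_8] + [v_3,v_6].
The resulting 27×18 matrix has rank 17, and its Smith normal form has invariant factors (1,1,1,1,1,1,1,1,1,1,1,1,1,1,1,1,1).

Reading off H_k = ker ∂_k / im ∂_{k+1}:

  H_0: rank C_0 − rank ∂_1 = 9 − 8 = 1, and the invariant factors of ∂_1 are all 1, so H_0 ≅ Z.
  H_1: rank ker ∂_1 − rank ∂_2 = (27 − 8) − 17 = 2, and the invariant factors of ∂_2 are all 1, so H_1 ≅ Z^2.
  H_2: rank ker ∂_2 − rank ∂_3 = (18 − 17) − 0 = 1, and there is no ∂_3, so H_2 ≅ Z.

H_0 = Z,  H_1 = Z^2,  H_2 = Z.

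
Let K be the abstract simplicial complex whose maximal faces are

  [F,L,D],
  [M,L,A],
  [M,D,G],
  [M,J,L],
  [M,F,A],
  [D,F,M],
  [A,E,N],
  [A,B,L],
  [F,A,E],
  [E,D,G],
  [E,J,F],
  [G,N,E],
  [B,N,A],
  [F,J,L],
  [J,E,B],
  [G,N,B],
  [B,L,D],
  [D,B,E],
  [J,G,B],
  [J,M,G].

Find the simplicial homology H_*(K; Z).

Order the vertices as A < B < D < E < F < G < J < L < M < N. Listing each simplex with vertices in this order, K has dimension 2 with simplices:

  0-simplices (10): A, B, D, E, F, G, J, L, M, N
  1-simplices (30): AB, AE, AF, AL, AM, AN, BD, BE, BG, BJ, BL, BN, DE, DF, DG, DL, DM, EF, EG, EJ, EN, FJ, FL, FM, GJ, GM, GN, JL, JM, LM
  2-simplices (20): ABL, ABN, AEF, AEN, AFM, ALM, BDE, BDL, BEJ, BGJ, BGN, DEG, DFL, DFM, DGM, EFJ, EGN, FJL, GJM, JLM

so the chain groups are C_0 ≅ Z^10, C_1 ≅ Z^30, C_2 ≅ Z^20.

∂_1: C_1 → C_0 sends each edge [p,q] (with p < q) to q − p. For instance
  ∂EF = F − E.
The resulting 10×30 matrix has rank 9, and its Smith normal form has invariant factors (1,1,1,1,1,1,1,1,1).

∂_2: C_2 → C_1 sends each 2-simplex [p,q,r] to [q,r] − [p,r] + [p,q]. For instance
  ∂FJL = JL − FL + FJ,
  ∂BGN = GN − BN + BG.
The resulting 30×20 matrix has rank 20, and its Smith normal form has invariant factors (1,1,1,1,1,1,1,1,1,1,1,1,1,1,1,1,1,1,1,2).

Now H_k = ker ∂_k / im ∂_{k+1}, so:

  H_0: rank C_0 − rank ∂_1 = 10 − 9 = 1, and the invariant factors of ∂_1 are all 1, so H_0 = Z.
  H_1: rank ker ∂_1 − rank ∂_2 = (30 − 9) − 20 = 1, and ∂_2 has invariant factor 2 > 1, so H_1 = Z ⊕ Z/2Z.
  H_2: rank ker ∂_2 − rank ∂_3 = (20 − 20) − 0 = 0, and there is no ∂_3, so H_2 = 0.

(K is a triangulation of the Klein bottle.)

H_0 ≅ Z,  H_1 ≅ Z ⊕ Z/2Z,  H_2 = 0.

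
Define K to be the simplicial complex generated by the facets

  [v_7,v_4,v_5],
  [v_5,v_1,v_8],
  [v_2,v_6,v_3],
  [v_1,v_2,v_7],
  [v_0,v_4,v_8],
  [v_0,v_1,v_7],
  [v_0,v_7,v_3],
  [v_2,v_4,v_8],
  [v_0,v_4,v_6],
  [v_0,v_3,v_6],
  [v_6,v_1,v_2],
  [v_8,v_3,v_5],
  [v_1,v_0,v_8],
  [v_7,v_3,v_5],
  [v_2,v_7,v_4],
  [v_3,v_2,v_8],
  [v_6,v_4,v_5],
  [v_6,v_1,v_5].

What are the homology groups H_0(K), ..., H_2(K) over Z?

H_0 ≅ Z,  H_1 ≅ Z^2,  H_2 ≅ Z.

Fix the vertex order v_0 < v_1 < v_2 < v_3 < v_4 < v_5 < v_6 < v_7 < v_8 and write every simplex with vertices in increasing order. Then dim K = 2 and the simplices of K are:

  0-simplices (9): [v_0], [v_1], [v_2], [v_3], [v_4], [v_5], [v_6], [v_7], [v_8]
  1-simplices (27): (27 of them)
  2-simplices (18): (18 of them)

Hence C_0 ≅ Z^9, C_1 ≅ Z^27, C_2 ≅ Z^18.

∂_1: C_1 → C_0 is given by ∂[p,q] = [q] − [p].
The 9×27 boundary matrix has rank 8 and Smith normal form diag(1,1,1,1,1,1,1,1).

Boundary ∂_2: C_2 → C_1 maps a triangle to the signed sum of its edges. For instance
  ∂[v_2,v_3,v_6] = [v_3,v_6] − [v_2,v_6] + [v_2,v_3],
  ∂[v_4,v_5,v_6] = [v_5,v_6] − [v_4,v_6] + [v_4,v_5].
This gives a 27×18 integer matrix of rank 17; reducing to Smith normal form yields diagonal entries (1,1,1,1,1,1,1,1,1,1,1,1,1,1,1,1,1).

Reading off H_k = ker ∂_k / im ∂_{k+1}:

  H_0: rank C_0 − rank ∂_1 = 9 − 8 = 1, and the invariant factors of ∂_1 are all 1, so H_0 ≅ Z.
  H_1: rank ker ∂_1 − rank ∂_2 = (27 − 8) − 17 = 2, and the invariant factors of ∂_2 are all 1, so H_1 ≅ Z^2.
  H_2: rank ker ∂_2 − rank ∂_3 = (18 − 17) − 0 = 1, and there is no ∂_3, so H_2 ≅ Z.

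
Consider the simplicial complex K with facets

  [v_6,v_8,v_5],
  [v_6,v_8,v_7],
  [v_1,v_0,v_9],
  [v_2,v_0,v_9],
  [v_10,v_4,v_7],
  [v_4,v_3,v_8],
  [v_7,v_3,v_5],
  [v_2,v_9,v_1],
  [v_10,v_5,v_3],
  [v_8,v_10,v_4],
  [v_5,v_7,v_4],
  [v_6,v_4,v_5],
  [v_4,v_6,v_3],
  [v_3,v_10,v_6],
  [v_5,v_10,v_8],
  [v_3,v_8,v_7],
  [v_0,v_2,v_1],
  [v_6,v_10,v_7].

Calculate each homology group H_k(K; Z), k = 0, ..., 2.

We work with the vertex ordering v_0 < v_1 < v_2 < v_3 < v_4 < v_5 < v_6 < v_7 < v_8 < v_9 < v_10. The simplices of K, each written with vertices in increasing order, are:

  0-simplices (11): [v_0], [v_1], [v_2], [v_3], [v_4], [v_5], [v_6], [v_7], [v_8], [v_9], [v_10]
  1-simplices (27): (27 of them)
  2-simplices (18): (18 of them)

so the chain groups are C_0 ≅ Z^11, C_1 ≅ Z^27, C_2 ≅ Z^18.

Boundary ∂_1: C_1 → C_0 maps an edge to its endpoints' difference, ∂[p,q] = q − p. For instance
  ∂[v_4,v_8] = [v_8] − [v_4].
As a 11×27 matrix over Z this has rank 9, with invariant factors (1,1,1,1,1,1,1,1,1).

∂_2: C_2 → C_1 maps a triangle to the signed sum of its edges. For instance
  ∂[v_4,v_5,v_7] = [v_5,v_7] − [v_4,v_7] + [v_4,v_5],
  ∂[v_5,v_6,v_8] = [v_6,v_8] − [v_5,v_8] + [v_5,v_6].
This gives a 27×18 integer matrix of rank 16; reducing to Smith normal form yields diagonal entries (1,1,1,1,1,1,1,1,1,1,1,1,1,1,1,1).

Reading off H_k = ker ∂_k / im ∂_{k+1}:

  H_0: rank C_0 − rank ∂_1 = 11 − 9 = 2, and the invariant factors of ∂_1 are all 1, so H_0 ≅ Z^2.
  H_1: rank ker ∂_1 − rank ∂_2 = (27 − 9) − 16 = 2, and the invariant factors of ∂_2 are all 1, so H_1 ≅ Z^2.
  H_2: rank ker ∂_2 − rank ∂_3 = (18 − 16) − 0 = 2, and there is no ∂_3, so H_2 ≅ Z^2.

As a check, the Euler characteristic is 11 − 27 + 18 = 2, which agrees with 2 − 2 + 2 = 2.
(K is a triangulation of the disjoint union of the torus T^2 and the 2-sphere S^2.)

H_0 ≅ Z^2,  H_1 ≅ Z^2,  H_2 ≅ Z^2.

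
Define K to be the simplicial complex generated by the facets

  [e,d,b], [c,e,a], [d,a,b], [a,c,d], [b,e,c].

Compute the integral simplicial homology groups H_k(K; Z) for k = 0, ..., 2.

Order the vertices as a < b < c < d < e. Listing each simplex with vertices in this order, K has dimension 2 with simplices:

  0-simplices (5): a, b, c, d, e
  1-simplices (10): ab, ac, ad, ae, bc, bd, be, cd, ce, de
  2-simplices (5): abd, acd, ace, bce, bde

so the chain groups are C_0 ≅ Z^5, C_1 ≅ Z^10, C_2 ≅ Z^5.

∂_1: C_1 → C_0 is given by ∂[p,q] = [q] − [p]. For instance
  ∂bc = c − b.
As a 5×10 matrix over Z this has rank 4, with invariant factors (1,1,1,1).

The boundary map ∂_2: C_2 → C_1 sends each 2-simplex [p,q,r] to [q,r] − [p,r] + [p,q]. For instance
  ∂bde = de − be + bd,
  ∂abd = bd − ad + ab.
As a 10×5 matrix over Z this has rank 5, with invariant factors (1,1,1,1,1).

Reading off H_k = ker ∂_k / im ∂_{k+1}:

  H_0: rank C_0 − rank ∂_1 = 5 − 4 = 1, and the invariant factors of ∂_1 are all 1, so H_0 ≅ Z.
  H_1: rank ker ∂_1 − rank ∂_2 = (10 − 4) − 5 = 1, and the invariant factors of ∂_2 are all 1, so H_1 ≅ Z.
  H_2: rank ker ∂_2 − rank ∂_3 = (5 − 5) − 0 = 0, and there is no ∂_3, so H_2 ≅ 0.

As a check, the Euler characteristic is 5 − 10 + 5 = 0, which agrees with 1 − 1 + 0 = 0.
(K is a triangulation of the Möbius band.)

H_0 = Z,  H_1 = Z,  H_2 = 0.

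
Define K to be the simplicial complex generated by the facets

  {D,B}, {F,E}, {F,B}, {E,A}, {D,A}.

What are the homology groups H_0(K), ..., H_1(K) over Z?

K has 5 vertices, 5 edges.
rank ∂_0 = 0, rank ∂_1 = 4 ⇒ b_0 = 5 − 0 − 4 = 1; all invariant factors of ∂_1 are 1 so no torsion. So H_0 ≅ Z.
rank ∂_1 = 4, rank ∂_2 = 0 ⇒ b_1 = 5 − 4 − 0 = 1. So H_1 ≅ Z.

H_0 = Z,  H_1 = Z.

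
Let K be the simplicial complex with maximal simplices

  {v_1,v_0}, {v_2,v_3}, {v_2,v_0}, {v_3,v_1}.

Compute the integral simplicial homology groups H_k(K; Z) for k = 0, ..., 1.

H_0 ≅ Z,  H_1 ≅ Z.

We work with the vertex ordering v_0 < v_1 < v_2 < v_3. The simplices of K, each written with vertices in increasing order, are:

  0-simplices (4): [v_0], [v_1], [v_2], [v_3]
  1-simplices (4): [v_0,v_1], [v_0,v_2], [v_1,v_3], [v_2,v_3]

Hence C_0 ≅ Z^4, C_1 ≅ Z^4.

Boundary ∂_1: C_1 → C_0 maps an edge to its endpoints' difference, ∂[p,q] = q − p.
As a 4×4 matrix over Z this has rank 3, with invariant factors (1,1,1).

From H_k ≅ ker(∂_k) / im(∂_{k+1}) we obtain:

  H_0: rank C_0 − rank ∂_1 = 4 − 3 = 1, and the invariant factors of ∂_1 are all 1, so H_0 = Z.
  H_1: rank ker ∂_1 − rank ∂_2 = (4 − 3) − 0 = 1, and there is no ∂_2, so H_1 = Z.

(K is a triangulation of the circle S^1.)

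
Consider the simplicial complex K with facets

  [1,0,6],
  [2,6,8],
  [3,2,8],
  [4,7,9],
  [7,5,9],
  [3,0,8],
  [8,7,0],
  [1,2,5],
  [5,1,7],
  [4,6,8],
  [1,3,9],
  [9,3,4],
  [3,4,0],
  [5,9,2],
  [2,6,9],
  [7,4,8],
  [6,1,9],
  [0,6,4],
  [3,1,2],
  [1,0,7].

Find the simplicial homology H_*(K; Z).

Fix the vertex order 0 < 1 < 2 < 3 < 4 < 5 < 6 < 7 < 8 < 9 and write every simplex with vertices in increasing order. Then dim K = 2 and the simplices of K are:

  0-simplices (10): [0], [1], [2], [3], [4], [5], [6], [7], [8], [9]
  1-simplices (30): (30 of them)
  2-simplices (20): (20 of them)

so the chain groups are C_0 ≅ Z^10, C_1 ≅ Z^30, C_2 ≅ Z^20.

The boundary map ∂_1: C_1 → C_0 is given by ∂[p,q] = [q] − [p]. For instance
  ∂[0,6] = [6] − [0].
As a 10×30 matrix over Z this has rank 9, with invariant factors (1,1,1,1,1,1,1,1,1).

The boundary map ∂_2: C_2 → C_1 sends each 2-simplex [p,q,r] to [q,r] − [p,r] + [p,q]. For instance
  ∂[1,2,3] = [2,3] − [1,3] + [1,2],
  ∂[2,6,8] = [6,8] − [2,8] + [2,6].
This gives a 30×20 integer matrix of rank 20; reducing to Smith normal form yields diagonal entries (1,1,1,1,1,1,1,1,1,1,1,1,1,1,1,1,1,1,1,2).

From H_k ≅ ker(∂_k) / im(∂_{k+1}) we obtain:

  H_0: rank C_0 − rank ∂_1 = 10 − 9 = 1, and the invariant factors of ∂_1 are all 1, so H_0 ≅ Z.
  H_1: rank ker ∂_1 − rank ∂_2 = (30 − 9) − 20 = 1, and ∂_2 has invariant factor 2 > 1, so H_1 ≅ Z ⊕ Z/2.
  H_2: rank ker ∂_2 − rank ∂_3 = (20 − 20) − 0 = 0, and there is no ∂_3, so H_2 ≅ 0.

As a check, the Euler characteristic is 10 − 30 + 20 = 0, which agrees with 1 − 1 + 0 = 0.

H_0 = Z,  H_1 = Z ⊕ Z/2,  H_2 = 0.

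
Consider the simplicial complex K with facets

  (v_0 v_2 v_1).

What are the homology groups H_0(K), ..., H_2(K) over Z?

We work with the vertex ordering v_0 < v_1 < v_2. The simplices of K, each written with vertices in increasing order, are:

  0-simplices (3): [v_0], [v_1], [v_2]
  1-simplices (3): [v_0,v_1], [v_0,v_2], [v_1,v_2]
  2-simplices (1): [v_0,v_1,v_2]

so the chain groups are C_0 ≅ Z^3, C_1 ≅ Z^3, C_2 ≅ Z^1.

The boundary map ∂_1: C_1 → C_0 sends each edge [p,q] (with p < q) to q − p. For instance
  ∂[v_0,v_2] = [v_2] − [v_0].
The resulting 3×3 matrix has rank 2, and its Smith normal form has invariant factors (1,1).

The boundary map ∂_2: C_2 → C_1 maps a triangle to the signed sum of its edges. For instance
  ∂[v_0,v_1,v_2] = [v_1,v_2] − [v_0,v_2] + [v_0,v_1].
This gives a 3×1 integer matrix of rank 1; reducing to Smith normal form yields diagonal entries (1).

Computing H_k = (kernel of ∂_k) / (image of ∂_{k+1}):

  H_0: rank C_0 − rank ∂_1 = 3 − 2 = 1, and the invariant factors of ∂_1 are all 1, so H_0 ≅ Z.
  H_1: rank ker ∂_1 − rank ∂_2 = (3 − 2) − 1 = 0, and the invariant factors of ∂_2 are all 1, so H_1 ≅ 0.
  H_2: rank ker ∂_2 − rank ∂_3 = (1 − 1) − 0 = 0, and there is no ∂_3, so H_2 ≅ 0.

(K is a triangulation of the 2-simplex.)

H_0 ≅ Z,  H_1 = 0,  H_2 = 0.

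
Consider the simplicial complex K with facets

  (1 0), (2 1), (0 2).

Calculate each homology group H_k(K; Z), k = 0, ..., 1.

Take the total order 0 < 1 < 2 on the vertex set. Then K (dimension 1) consists of the simplices:

  0-simplices (3): [0], [1], [2]
  1-simplices (3): [0,1], [0,2], [1,2]

so the chain groups are C_0 ≅ Z^3, C_1 ≅ Z^3.

∂_1: C_1 → C_0 sends each edge [p,q] (with p < q) to q − p. For instance
  ∂[1,2] = [2] − [1].
The resulting 3×3 matrix has rank 2, and its Smith normal form has invariant factors (1,1).

Computing H_k = (kernel of ∂_k) / (image of ∂_{k+1}):

  H_0: rank C_0 − rank ∂_1 = 3 − 2 = 1, and the invariant factors of ∂_1 are all 1, so H_0 = Z.
  H_1: rank ker ∂_1 − rank ∂_2 = (3 − 2) − 0 = 1, and there is no ∂_2, so H_1 = Z.

As a check, the Euler characteristic is 3 − 3 = 0, which agrees with 1 − 1 = 0.

H_0 = Z,  H_1 = Z.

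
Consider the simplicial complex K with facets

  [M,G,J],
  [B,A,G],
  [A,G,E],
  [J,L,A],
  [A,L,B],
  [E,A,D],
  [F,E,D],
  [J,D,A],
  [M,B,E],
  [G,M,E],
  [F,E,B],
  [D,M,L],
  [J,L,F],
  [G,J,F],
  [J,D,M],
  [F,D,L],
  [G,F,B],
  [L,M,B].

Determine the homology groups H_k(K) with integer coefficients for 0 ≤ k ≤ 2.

Fix the vertex order A < B < D < E < F < G < J < L < M and write every simplex with vertices in increasing order. Then dim K = 2 and the simplices of K are:

  0-simplices (9): A, B, D, E, F, G, J, L, M
  1-simplices (27): AB, AD, AE, AG, AJ, AL, BE, BF, BG, BL, BM, DE, DF, DJ, DL, DM, EF, EG, EM, FG, FJ, FL, GJ, GM, JL, JM, LM
  2-simplices (18): ABG, ABL, ADE, ADJ, AEG, AJL, BEF, BEM, BFG, BLM, DEF, DFL, DJM, DLM, EGM, FGJ, FJL, GJM

giving chain groups C_0 ≅ Z^9, C_1 ≅ Z^27, C_2 ≅ Z^18.

Boundary ∂_1: C_1 → C_0 sends each edge [p,q] (with p < q) to q − p. For instance
  ∂DE = E − D.
The 9×27 boundary matrix has rank 8 and Smith normal form diag(1,1,1,1,1,1,1,1).

The boundary map ∂_2: C_2 → C_1 sends each 2-simplex [p,q,r] to [q,r] − [p,r] + [p,q]. For instance
  ∂EGM = GM − EM + EG,
  ∂AJL = JL − AL + AJ.
This gives a 27×18 integer matrix of rank 18; reducing to Smith normal form yields diagonal entries (1,1,1,1,1,1,1,1,1,1,1,1,1,1,1,1,1,2).

Now H_k = ker ∂_k / im ∂_{k+1}, so:

  H_0: rank C_0 − rank ∂_1 = 9 − 8 = 1, and the invariant factors of ∂_1 are all 1, so H_0 ≅ Z.
  H_1: rank ker ∂_1 − rank ∂_2 = (27 − 8) − 18 = 1, and ∂_2 has invariant factor 2 > 1, so H_1 ≅ Z × Z/2.
  H_2: rank ker ∂_2 − rank ∂_3 = (18 − 18) − 0 = 0, and there is no ∂_3, so H_2 ≅ 0.

H_0 = Z,  H_1 = Z × Z/2,  H_2 = 0.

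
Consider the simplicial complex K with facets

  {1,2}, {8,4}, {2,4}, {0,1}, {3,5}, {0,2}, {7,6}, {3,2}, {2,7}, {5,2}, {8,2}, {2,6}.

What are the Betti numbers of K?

b_0 = 1, b_1 = 4.

Take the total order 0 < 1 < 2 < 3 < 4 < 5 < 6 < 7 < 8 on the vertex set. Then K (dimension 1) consists of the simplices:

  0-simplices (9): [0], [1], [2], [3], [4], [5], [6], [7], [8]
  1-simplices (12): [0,1], [0,2], [1,2], [2,3], [2,4], [2,5], [2,6], [2,7], [2,8], [3,5], [4,8], [6,7]

giving chain groups C_0 ≅ Z^9, C_1 ≅ Z^12.

∂_1: C_1 → C_0 is given by ∂[p,q] = [q] − [p]. For instance
  ∂[2,4] = [4] − [2].
This gives a 9×12 integer matrix of rank 8; reducing to Smith normal form yields diagonal entries (1,1,1,1,1,1,1,1).

From H_k ≅ ker(∂_k) / im(∂_{k+1}) we obtain:

  H_0: rank C_0 − rank ∂_1 = 9 − 8 = 1, and the invariant factors of ∂_1 are all 1, so H_0 ≅ Z.
  H_1: rank ker ∂_1 − rank ∂_2 = (12 − 8) − 0 = 4, and there is no ∂_2, so H_1 ≅ Z^4.

As a check, the Euler characteristic is 9 − 12 = -3, which agrees with 1 − 4 = -3.
(K is a triangulation of a wedge of 4 circles.)

Hence the Betti numbers are b_0 = 1, b_1 = 4.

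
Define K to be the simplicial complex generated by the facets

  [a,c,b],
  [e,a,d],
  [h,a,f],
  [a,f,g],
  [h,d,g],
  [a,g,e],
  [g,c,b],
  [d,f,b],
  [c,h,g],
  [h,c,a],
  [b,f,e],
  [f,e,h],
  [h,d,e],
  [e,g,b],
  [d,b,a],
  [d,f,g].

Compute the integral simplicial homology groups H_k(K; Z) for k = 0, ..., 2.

H_0 = Z,  H_1 = Z^2,  H_2 = Z.

K has 8 vertices, 24 edges, 16 triangles.
rank ∂_0 = 0, rank ∂_1 = 7 ⇒ b_0 = 8 − 0 − 7 = 1; all invariant factors of ∂_1 are 1 so no torsion. So H_0 ≅ Z.
rank ∂_1 = 7, rank ∂_2 = 15 ⇒ b_1 = 24 − 7 − 15 = 2; all invariant factors of ∂_2 are 1 so no torsion. So H_1 ≅ Z^2.
rank ∂_2 = 15, rank ∂_3 = 0 ⇒ b_2 = 16 − 15 − 0 = 1. So H_2 ≅ Z.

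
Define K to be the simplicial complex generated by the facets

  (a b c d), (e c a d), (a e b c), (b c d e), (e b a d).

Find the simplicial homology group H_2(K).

H_2 ≅ 0.

Take the total order a < b < c < d < e on the vertex set. Then K (dimension 3) consists of the simplices:

  0-simplices (5): a, b, c, d, e
  1-simplices (10): ab, ac, ad, ae, bc, bd, be, cd, ce, de
  2-simplices (10): abc, abd, abe, acd, ace, ade, bcd, bce, bde, cde
  3-simplices (5): abcd, abce, abde, acde, bcde

giving chain groups C_0 ≅ Z^5, C_1 ≅ Z^10, C_2 ≅ Z^10, C_3 ≅ Z^5.

Boundary ∂_1: C_1 → C_0 is given by ∂[p,q] = [q] − [p].
The 5×10 boundary matrix has rank 4 and Smith normal form diag(1,1,1,1).

The boundary map ∂_2: C_2 → C_1 maps a triangle to the signed sum of its edges. For instance
  ∂bde = de − be + bd,
  ∂cde = de − ce + cd.
The 10×10 boundary matrix has rank 6 and Smith normal form diag(1,1,1,1,1,1).

Boundary ∂_3: C_3 → C_2 sends each 3-simplex σ to the alternating sum Σ_i (−1)^i (σ with its i-th vertex removed). For instance
  ∂abcd = bcd − acd + abd − abc,
  ∂abde = bde − ade + abe − abd.
The resulting 10×5 matrix has rank 4, and its Smith normal form has invariant factors (1,1,1,1).

Now H_k = ker ∂_k / im ∂_{k+1}, so:

  H_2: rank ker ∂_2 − rank ∂_3 = (10 − 6) − 4 = 0, and the invariant factors of ∂_3 are all 1, so H_2 = 0.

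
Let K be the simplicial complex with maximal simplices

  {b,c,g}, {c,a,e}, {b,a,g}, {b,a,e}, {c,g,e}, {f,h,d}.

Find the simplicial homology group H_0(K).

Take the total order a < b < c < d < e < f < g < h on the vertex set. Then K (dimension 2) consists of the simplices:

  0-simplices (8): a, b, c, d, e, f, g, h
  1-simplices (13): ab, ac, ae, ag, bc, be, bg, ce, cg, df, dh, eg, fh
  2-simplices (6): abe, abg, ace, bcg, ceg, dfh

giving chain groups C_0 ≅ Z^8, C_1 ≅ Z^13, C_2 ≅ Z^6.

∂_1: C_1 → C_0 maps an edge to its endpoints' difference, ∂[p,q] = q − p.
As a 8×13 matrix over Z this has rank 6, with invariant factors (1,1,1,1,1,1).

Boundary ∂_2: C_2 → C_1 maps a triangle to the signed sum of its edges. For instance
  ∂abe = be − ae + ab,
  ∂dfh = fh − dh + df.
This gives a 13×6 integer matrix of rank 6; reducing to Smith normal form yields diagonal entries (1,1,1,1,1,1).

Computing H_k = (kernel of ∂_k) / (image of ∂_{k+1}):

  H_0: rank C_0 − rank ∂_1 = 8 − 6 = 2, and the invariant factors of ∂_1 are all 1, so H_0 ≅ Z^2.

H_0 = Z^2.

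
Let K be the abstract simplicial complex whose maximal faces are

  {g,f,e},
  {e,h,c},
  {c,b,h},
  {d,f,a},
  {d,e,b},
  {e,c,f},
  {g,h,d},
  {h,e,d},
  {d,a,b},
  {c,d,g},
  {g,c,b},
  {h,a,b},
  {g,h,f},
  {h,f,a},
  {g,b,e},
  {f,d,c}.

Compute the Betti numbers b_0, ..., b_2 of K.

Take the total order a < b < c < d < e < f < g < h on the vertex set. Then K (dimension 2) consists of the simplices:

  0-simplices (8): a, b, c, d, e, f, g, h
  1-simplices (24): ab, ad, af, ah, bc, bd, be, bg, bh, cd, ce, cf, cg, ch, de, df, dg, dh, ef, eg, eh, fg, fh, gh
  2-simplices (16): abd, abh, adf, afh, bcg, bch, bde, beg, cdf, cdg, cef, ceh, deh, dgh, efg, fgh

Hence C_0 ≅ Z^8, C_1 ≅ Z^24, C_2 ≅ Z^16.

∂_1: C_1 → C_0 maps an edge to its endpoints' difference, ∂[p,q] = q − p. For instance
  ∂ce = e − c.
As a 8×24 matrix over Z this has rank 7, with invariant factors (1,1,1,1,1,1,1).

∂_2: C_2 → C_1 sends each 2-simplex [p,q,r] to [q,r] − [p,r] + [p,q]. For instance
  ∂abd = bd − ad + ab,
  ∂dgh = gh − dh + dg.
This gives a 24×16 integer matrix of rank 15; reducing to Smith normal form yields diagonal entries (1,1,1,1,1,1,1,1,1,1,1,1,1,1,1).

From H_k ≅ ker(∂_k) / im(∂_{k+1}) we obtain:

  H_0: rank C_0 − rank ∂_1 = 8 − 7 = 1, and the invariant factors of ∂_1 are all 1, so H_0 = Z.
  H_1: rank ker ∂_1 − rank ∂_2 = (24 − 7) − 15 = 2, and the invariant factors of ∂_2 are all 1, so H_1 = Z^2.
  H_2: rank ker ∂_2 − rank ∂_3 = (16 − 15) − 0 = 1, and there is no ∂_3, so H_2 = Z.

As a check, the Euler characteristic is 8 − 24 + 16 = 0, which agrees with 1 − 2 + 1 = 0.

Hence the Betti numbers are b_0 = 1, b_1 = 2, b_2 = 1.

b_0 = 1, b_1 = 2, b_2 = 1.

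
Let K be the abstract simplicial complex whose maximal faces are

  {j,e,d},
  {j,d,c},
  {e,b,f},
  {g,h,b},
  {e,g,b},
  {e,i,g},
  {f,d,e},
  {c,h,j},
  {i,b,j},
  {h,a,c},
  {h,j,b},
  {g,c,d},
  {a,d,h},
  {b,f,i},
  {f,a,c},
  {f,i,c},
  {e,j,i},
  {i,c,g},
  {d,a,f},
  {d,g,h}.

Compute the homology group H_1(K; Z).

H_1 ≅ Z ⊕ Z/2Z.

We work with the vertex ordering a < b < c < d < e < f < g < h < i < j. The simplices of K, each written with vertices in increasing order, are:

  0-simplices (10): a, b, c, d, e, f, g, h, i, j
  1-simplices (30): ac, ad, af, ah, be, bf, bg, bh, bi, bj, cd, cf, cg, ch, ci, cj, de, df, dg, dh, dj, ef, eg, ei, ej, fi, gh, gi, hj, ij
  2-simplices (20): acf, ach, adf, adh, bef, beg, bfi, bgh, bhj, bij, cdg, cdj, cfi, cgi, chj, def, dej, dgh, egi, eij

so the chain groups are C_0 ≅ Z^10, C_1 ≅ Z^30, C_2 ≅ Z^20.

Boundary ∂_1: C_1 → C_0 is given by ∂[p,q] = [q] − [p]. For instance
  ∂bg = g − b.
This gives a 10×30 integer matrix of rank 9; reducing to Smith normal form yields diagonal entries (1,1,1,1,1,1,1,1,1).

Boundary ∂_2: C_2 → C_1 acts by ∂[p,q,r] = [q,r] − [p,r] + [p,q]. For instance
  ∂cfi = fi − ci + cf,
  ∂bgh = gh − bh + bg.
The resulting 30×20 matrix has rank 20, and its Smith normal form has invariant factors (1,1,1,1,1,1,1,1,1,1,1,1,1,1,1,1,1,1,1,2).

From H_k ≅ ker(∂_k) / im(∂_{k+1}) we obtain:

  H_1: rank ker ∂_1 − rank ∂_2 = (30 − 9) − 20 = 1, and ∂_2 has invariant factor 2 > 1, so H_1 ≅ Z ⊕ Z/2Z.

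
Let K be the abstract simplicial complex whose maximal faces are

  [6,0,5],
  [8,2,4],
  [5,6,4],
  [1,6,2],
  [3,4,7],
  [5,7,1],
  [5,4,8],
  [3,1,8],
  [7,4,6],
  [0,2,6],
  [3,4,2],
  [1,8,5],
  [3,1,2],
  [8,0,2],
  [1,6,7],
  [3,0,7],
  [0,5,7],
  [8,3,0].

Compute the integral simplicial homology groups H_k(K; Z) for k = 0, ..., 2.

K has 9 vertices, 27 edges, 18 triangles.
rank ∂_0 = 0, rank ∂_1 = 8 ⇒ b_0 = 9 − 0 − 8 = 1; all invariant factors of ∂_1 are 1 so no torsion. So H_0 ≅ Z.
rank ∂_1 = 8, rank ∂_2 = 18 ⇒ b_1 = 27 − 8 − 18 = 1; ∂_2 has invariant factor(s) [2] giving torsion. So H_1 ≅ Z ⊕ Z/2Z.
rank ∂_2 = 18, rank ∂_3 = 0 ⇒ b_2 = 18 − 18 − 0 = 0. So H_2 ≅ 0.

H_0 = Z,  H_1 = Z ⊕ Z/2Z,  H_2 = 0.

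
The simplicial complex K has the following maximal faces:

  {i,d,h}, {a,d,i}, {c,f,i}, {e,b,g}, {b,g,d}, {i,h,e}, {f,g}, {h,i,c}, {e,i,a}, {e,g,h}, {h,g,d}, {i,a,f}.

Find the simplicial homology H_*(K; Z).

Take the total order a < b < c < d < e < f < g < h < i on the vertex set. Then K (dimension 2) consists of the simplices:

  0-simplices (9): a, b, c, d, e, f, g, h, i
  1-simplices (20): ad, ae, af, ai, bd, be, bg, cf, ch, ci, dg, dh, di, eg, eh, ei, fg, fi, gh, hi
  2-simplices (11): adi, aei, afi, bdg, beg, cfi, chi, dgh, dhi, egh, ehi

giving chain groups C_0 ≅ Z^9, C_1 ≅ Z^20, C_2 ≅ Z^11.

∂_1: C_1 → C_0 maps an edge to its endpoints' difference, ∂[p,q] = q − p. For instance
  ∂ci = i − c.
The resulting 9×20 matrix has rank 8, and its Smith normal form has invariant factors (1,1,1,1,1,1,1,1).

Boundary ∂_2: C_2 → C_1 maps a triangle to the signed sum of its edges. For instance
  ∂cfi = fi − ci + cf,
  ∂aei = ei − ai + ae.
As a 20×11 matrix over Z this has rank 11, with invariant factors (1,1,1,1,1,1,1,1,1,1,1).

Now H_k = ker ∂_k / im ∂_{k+1}, so:

  H_0: rank C_0 − rank ∂_1 = 9 − 8 = 1, and the invariant factors of ∂_1 are all 1, so H_0 ≅ Z.
  H_1: rank ker ∂_1 − rank ∂_2 = (20 − 8) − 11 = 1, and the invariant factors of ∂_2 are all 1, so H_1 ≅ Z.
  H_2: rank ker ∂_2 − rank ∂_3 = (11 − 11) − 0 = 0, and there is no ∂_3, so H_2 ≅ 0.

As a check, the Euler characteristic is 9 − 20 + 11 = 0, which agrees with 1 − 1 + 0 = 0.

H_0 ≅ Z,  H_1 ≅ Z,  H_2 = 0.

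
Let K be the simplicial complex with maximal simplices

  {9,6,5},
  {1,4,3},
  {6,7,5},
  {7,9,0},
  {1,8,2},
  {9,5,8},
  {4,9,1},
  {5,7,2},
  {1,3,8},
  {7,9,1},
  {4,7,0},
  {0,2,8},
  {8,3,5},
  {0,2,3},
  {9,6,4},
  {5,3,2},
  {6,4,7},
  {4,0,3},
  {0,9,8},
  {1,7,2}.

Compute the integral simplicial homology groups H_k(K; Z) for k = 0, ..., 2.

We work with the vertex ordering 0 < 1 < 2 < 3 < 4 < 5 < 6 < 7 < 8 < 9. The simplices of K, each written with vertices in increasing order, are:

  0-simplices (10): [0], [1], [2], [3], [4], [5], [6], [7], [8], [9]
  1-simplices (30): (30 of them)
  2-simplices (20): (20 of them)

giving chain groups C_0 ≅ Z^10, C_1 ≅ Z^30, C_2 ≅ Z^20.

Boundary ∂_1: C_1 → C_0 sends each edge [p,q] (with p < q) to q − p.
As a 10×30 matrix over Z this has rank 9, with invariant factors (1,1,1,1,1,1,1,1,1).

Boundary ∂_2: C_2 → C_1 maps a triangle to the signed sum of its edges. For instance
  ∂[3,5,8] = [5,8] − [3,8] + [3,5],
  ∂[1,7,9] = [7,9] − [1,9] + [1,7].
As a 30×20 matrix over Z this has rank 20, with invariant factors (1,1,1,1,1,1,1,1,1,1,1,1,1,1,1,1,1,1,1,2).

Reading off H_k = ker ∂_k / im ∂_{k+1}:

  H_0: rank C_0 − rank ∂_1 = 10 − 9 = 1, and the invariant factors of ∂_1 are all 1, so H_0 ≅ Z.
  H_1: rank ker ∂_1 − rank ∂_2 = (30 − 9) − 20 = 1, and ∂_2 has invariant factor 2 > 1, so H_1 ≅ Z × Z/2.
  H_2: rank ker ∂_2 − rank ∂_3 = (20 − 20) − 0 = 0, and there is no ∂_3, so H_2 ≅ 0.

As a check, the Euler characteristic is 10 − 30 + 20 = 0, which agrees with 1 − 1 + 0 = 0.

H_0 ≅ Z,  H_1 ≅ Z × Z/2,  H_2 = 0.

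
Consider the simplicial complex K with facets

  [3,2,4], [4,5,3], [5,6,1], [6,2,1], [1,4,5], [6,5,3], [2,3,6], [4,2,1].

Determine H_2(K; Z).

H_2 = Z.

Order the vertices as 1 < 2 < 3 < 4 < 5 < 6. Listing each simplex with vertices in this order, K has dimension 2 with simplices:

  0-simplices (6): [1], [2], [3], [4], [5], [6]
  1-simplices (12): [1,2], [1,4], [1,5], [1,6], [2,3], [2,4], [2,6], [3,4], [3,5], [3,6], [4,5], [5,6]
  2-simplices (8): [1,2,4], [1,2,6], [1,4,5], [1,5,6], [2,3,4], [2,3,6], [3,4,5], [3,5,6]

so the chain groups are C_0 ≅ Z^6, C_1 ≅ Z^12, C_2 ≅ Z^8.

The boundary map ∂_1: C_1 → C_0 sends each edge [p,q] (with p < q) to q − p. For instance
  ∂[1,6] = [6] − [1].
This gives a 6×12 integer matrix of rank 5; reducing to Smith normal form yields diagonal entries (1,1,1,1,1).

Boundary ∂_2: C_2 → C_1 maps a triangle to the signed sum of its edges. For instance
  ∂[3,5,6] = [5,6] − [3,6] + [3,5],
  ∂[1,2,4] = [2,4] − [1,4] + [1,2].
The resulting 12×8 matrix has rank 7, and its Smith normal form has invariant factors (1,1,1,1,1,1,1).

Computing H_k = (kernel of ∂_k) / (image of ∂_{k+1}):

  H_2: rank ker ∂_2 − rank ∂_3 = (8 − 7) − 0 = 1, and there is no ∂_3, so H_2 = Z.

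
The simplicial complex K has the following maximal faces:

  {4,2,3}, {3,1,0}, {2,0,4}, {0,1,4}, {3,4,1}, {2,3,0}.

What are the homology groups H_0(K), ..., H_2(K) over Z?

H_0 = Z,  H_1 = 0,  H_2 = Z.

Take the total order 0 < 1 < 2 < 3 < 4 on the vertex set. Then K (dimension 2) consists of the simplices:

  0-simplices (5): [0], [1], [2], [3], [4]
  1-simplices (9): [0,1], [0,2], [0,3], [0,4], [1,3], [1,4], [2,3], [2,4], [3,4]
  2-simplices (6): [0,1,3], [0,1,4], [0,2,3], [0,2,4], [1,3,4], [2,3,4]

so the chain groups are C_0 ≅ Z^5, C_1 ≅ Z^9, C_2 ≅ Z^6.

Boundary ∂_1: C_1 → C_0 maps an edge to its endpoints' difference, ∂[p,q] = q − p. For instance
  ∂[2,4] = [4] − [2].
This gives a 5×9 integer matrix of rank 4; reducing to Smith normal form yields diagonal entries (1,1,1,1).

Boundary ∂_2: C_2 → C_1 maps a triangle to the signed sum of its edges. For instance
  ∂[2,3,4] = [3,4] − [2,4] + [2,3],
  ∂[0,1,3] = [1,3] − [0,3] + [0,1].
The 9×6 boundary matrix has rank 5 and Smith normal form diag(1,1,1,1,1).

From H_k ≅ ker(∂_k) / im(∂_{k+1}) we obtain:

  H_0: rank C_0 − rank ∂_1 = 5 − 4 = 1, and the invariant factors of ∂_1 are all 1, so H_0 ≅ Z.
  H_1: rank ker ∂_1 − rank ∂_2 = (9 − 4) − 5 = 0, and the invariant factors of ∂_2 are all 1, so H_1 ≅ 0.
  H_2: rank ker ∂_2 − rank ∂_3 = (6 − 5) − 0 = 1, and there is no ∂_3, so H_2 ≅ Z.

As a check, the Euler characteristic is 5 − 9 + 6 = 2, which agrees with 1 − 0 + 1 = 2.
(K is a triangulation of the 2-sphere S^2.)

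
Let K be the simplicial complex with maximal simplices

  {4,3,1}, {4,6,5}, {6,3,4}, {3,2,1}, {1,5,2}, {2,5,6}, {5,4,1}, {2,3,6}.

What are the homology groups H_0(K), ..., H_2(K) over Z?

H_0 ≅ Z,  H_1 = 0,  H_2 ≅ Z.

Fix the vertex order 1 < 2 < 3 < 4 < 5 < 6 and write every simplex with vertices in increasing order. Then dim K = 2 and the simplices of K are:

  0-simplices (6): [1], [2], [3], [4], [5], [6]
  1-simplices (12): [1,2], [1,3], [1,4], [1,5], [2,3], [2,5], [2,6], [3,4], [3,6], [4,5], [4,6], [5,6]
  2-simplices (8): [1,2,3], [1,2,5], [1,3,4], [1,4,5], [2,3,6], [2,5,6], [3,4,6], [4,5,6]

so the chain groups are C_0 ≅ Z^6, C_1 ≅ Z^12, C_2 ≅ Z^8.

The boundary map ∂_1: C_1 → C_0 is given by ∂[p,q] = [q] − [p]. For instance
  ∂[1,4] = [4] − [1].
The resulting 6×12 matrix has rank 5, and its Smith normal form has invariant factors (1,1,1,1,1).

Boundary ∂_2: C_2 → C_1 maps a triangle to the signed sum of its edges. For instance
  ∂[3,4,6] = [4,6] − [3,6] + [3,4],
  ∂[1,3,4] = [3,4] − [1,4] + [1,3].
As a 12×8 matrix over Z this has rank 7, with invariant factors (1,1,1,1,1,1,1).

Now H_k = ker ∂_k / im ∂_{k+1}, so:

  H_0: rank C_0 − rank ∂_1 = 6 − 5 = 1, and the invariant factors of ∂_1 are all 1, so H_0 = Z.
  H_1: rank ker ∂_1 − rank ∂_2 = (12 − 5) − 7 = 0, and the invariant factors of ∂_2 are all 1, so H_1 = 0.
  H_2: rank ker ∂_2 − rank ∂_3 = (8 − 7) − 0 = 1, and there is no ∂_3, so H_2 = Z.

As a check, the Euler characteristic is 6 − 12 + 8 = 2, which agrees with 1 − 0 + 1 = 2.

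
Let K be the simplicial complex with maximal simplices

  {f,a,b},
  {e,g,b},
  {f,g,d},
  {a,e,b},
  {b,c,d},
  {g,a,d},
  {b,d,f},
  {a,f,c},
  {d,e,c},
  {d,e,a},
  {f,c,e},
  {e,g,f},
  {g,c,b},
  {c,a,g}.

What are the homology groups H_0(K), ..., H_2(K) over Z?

Take the total order a < b < c < d < e < f < g on the vertex set. Then K (dimension 2) consists of the simplices:

  0-simplices (7): a, b, c, d, e, f, g
  1-simplices (21): ab, ac, ad, ae, af, ag, bc, bd, be, bf, bg, cd, ce, cf, cg, de, df, dg, ef, eg, fg
  2-simplices (14): abe, abf, acf, acg, ade, adg, bcd, bcg, bdf, beg, cde, cef, dfg, efg

Hence C_0 ≅ Z^7, C_1 ≅ Z^21, C_2 ≅ Z^14.

∂_1: C_1 → C_0 sends each edge [p,q] (with p < q) to q − p.
As a 7×21 matrix over Z this has rank 6, with invariant factors (1,1,1,1,1,1).

Boundary ∂_2: C_2 → C_1 acts by ∂[p,q,r] = [q,r] − [p,r] + [p,q]. For instance
  ∂adg = dg − ag + ad,
  ∂bcg = cg − bg + bc.
The resulting 21×14 matrix has rank 13, and its Smith normal form has invariant factors (1,1,1,1,1,1,1,1,1,1,1,1,1).

Reading off H_k = ker ∂_k / im ∂_{k+1}:

  H_0: rank C_0 − rank ∂_1 = 7 − 6 = 1, and the invariant factors of ∂_1 are all 1, so H_0 ≅ Z.
  H_1: rank ker ∂_1 − rank ∂_2 = (21 − 6) − 13 = 2, and the invariant factors of ∂_2 are all 1, so H_1 ≅ Z^2.
  H_2: rank ker ∂_2 − rank ∂_3 = (14 − 13) − 0 = 1, and there is no ∂_3, so H_2 ≅ Z.

(K is a triangulation of the torus T^2.)

H_0 = Z,  H_1 = Z^2,  H_2 = Z.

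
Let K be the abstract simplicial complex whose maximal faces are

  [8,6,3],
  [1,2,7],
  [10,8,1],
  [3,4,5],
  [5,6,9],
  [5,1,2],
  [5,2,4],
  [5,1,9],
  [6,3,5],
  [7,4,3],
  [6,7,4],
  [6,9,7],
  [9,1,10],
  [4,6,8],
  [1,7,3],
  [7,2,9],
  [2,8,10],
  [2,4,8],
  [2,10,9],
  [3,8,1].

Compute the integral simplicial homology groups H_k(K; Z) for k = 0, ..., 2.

H_0 = Z,  H_1 = Z ⊕ Z/2,  H_2 = 0.

Take the total order 1 < 2 < 3 < 4 < 5 < 6 < 7 < 8 < 9 < 10 on the vertex set. Then K (dimension 2) consists of the simplices:

  0-simplices (10): [1], [2], [3], [4], [5], [6], [7], [8], [9], [10]
  1-simplices (30): (30 of them)
  2-simplices (20): (20 of them)

Hence C_0 ≅ Z^10, C_1 ≅ Z^30, C_2 ≅ Z^20.

The boundary map ∂_1: C_1 → C_0 sends each edge [p,q] (with p < q) to q − p.
This gives a 10×30 integer matrix of rank 9; reducing to Smith normal form yields diagonal entries (1,1,1,1,1,1,1,1,1).

∂_2: C_2 → C_1 acts by ∂[p,q,r] = [q,r] − [p,r] + [p,q]. For instance
  ∂[1,5,9] = [5,9] − [1,9] + [1,5],
  ∂[1,2,7] = [2,7] − [1,7] + [1,2].
As a 30×20 matrix over Z this has rank 20, with invariant factors (1,1,1,1,1,1,1,1,1,1,1,1,1,1,1,1,1,1,1,2).

Reading off H_k = ker ∂_k / im ∂_{k+1}:

  H_0: rank C_0 − rank ∂_1 = 10 − 9 = 1, and the invariant factors of ∂_1 are all 1, so H_0 = Z.
  H_1: rank ker ∂_1 − rank ∂_2 = (30 − 9) − 20 = 1, and ∂_2 has invariant factor 2 > 1, so H_1 = Z ⊕ Z/2.
  H_2: rank ker ∂_2 − rank ∂_3 = (20 − 20) − 0 = 0, and there is no ∂_3, so H_2 = 0.

(K is a triangulation of the Klein bottle.)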